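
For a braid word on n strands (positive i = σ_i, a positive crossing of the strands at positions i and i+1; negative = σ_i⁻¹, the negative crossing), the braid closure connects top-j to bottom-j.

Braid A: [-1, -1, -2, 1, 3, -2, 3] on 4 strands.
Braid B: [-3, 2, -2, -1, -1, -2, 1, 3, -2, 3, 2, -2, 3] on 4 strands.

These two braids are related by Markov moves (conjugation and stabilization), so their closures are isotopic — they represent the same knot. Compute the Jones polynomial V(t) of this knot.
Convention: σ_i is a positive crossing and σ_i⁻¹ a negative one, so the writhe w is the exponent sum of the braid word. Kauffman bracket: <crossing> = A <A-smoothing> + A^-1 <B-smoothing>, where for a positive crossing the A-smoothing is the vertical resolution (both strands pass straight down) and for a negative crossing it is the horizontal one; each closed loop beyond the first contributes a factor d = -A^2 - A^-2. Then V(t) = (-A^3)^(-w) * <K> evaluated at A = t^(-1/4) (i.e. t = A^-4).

Markov-equivalent braids have isotopic closures, hence identical knot invariants. Strip the Markov moves from each word to reach a common short braid β, then compute V(t) once on β.
Braid A: s1^-1 s1^-1 s2^-1 s1 s3 s2^-1 s3 on 4 strands has no conjugating prefix/suffix or stabilization to strip; take β = s1^-1 s1^-1 s2^-1 s1 s3 s2^-1 s3.
Braid B: s3^-1 s2 s2^-1 s1^-1 s1^-1 s2^-1 s1 s3 s2^-1 s3 s2 s2^-1 s3 on 4 strands reduces by inverse Markov moves (closure unchanged at each step):
  Deconjugate: the word is γ·β·γ⁻¹ with γ = s3^-1 (prefix) and γ⁻¹ = s3 (suffix); strip both.
  Deconjugate: the word is γ·β·γ⁻¹ with γ = s2 s2^-1 (prefix) and γ⁻¹ = s2 s2^-1 (suffix); strip both.
Reduced to β = s1^-1 s1^-1 s2^-1 s1 s3 s2^-1 s3 on 4 strands, 7 crossings.
Both give the same β = s1^-1 s1^-1 s2^-1 s1 s3 s2^-1 s3 on 4 strands, so one state sum suffices:
Braid: s1^-1 s1^-1 s2^-1 s1 s3 s2^-1 s3 on 4 strands, 7 crossings.
Writhe w = (#positive) - (#negative) = 3 - 4 = -1.
Computing the Kauffman bracket via state sum. There are 2^7 = 128 states.
Each crossing splits two ways (0=vertical, 1=horizontal). The state's weight is A^(#A-smoothings - #B-smoothings) * d^(loops - 1).
Tabulate the states by total A-exponent and number of loops L (A-exp: L × count):
  A^7: L=4 ×1
  A^5: L=3 ×7
  A^3: L=2 ×17, L=4 ×4
  A^1: L=1 ×14, L=3 ×20, L=5 ×1
  A^-1: L=2 ×27, L=4 ×8
  A^-3: L=1 ×5, L=3 ×15, L=5 ×1
  A^-5: L=2 ×4, L=4 ×3
  A^-7: L=3 ×1
Each group contributes A^e * Σ count * d^(L-1):
Powers of d = -A^2 - A^-2: d^2 = A^4 + 2 + A^-4; d^3 = -A^6 - 3*A^2 - 3*A^-2 - A^-6; d^4 = A^8 + 4*A^4 + 6 + 4*A^-4 + A^-8.
  A^7 * (d^3) = -A^13 - 3*A^9 - 3*A^5 - A
  A^5 * (7*d^2) = 7*A^9 + 14*A^5 + 7*A
  A^3 * (17*d + 4*d^3) = -4*A^9 - 29*A^5 - 29*A - 4*A^-3
  A^1 * (14 + 20*d^2 + d^4) = A^9 + 24*A^5 + 60*A + 24*A^-3 + A^-7
  A^-1 * (27*d + 8*d^3) = -8*A^5 - 51*A - 51*A^-3 - 8*A^-7
  A^-3 * (5 + 15*d^2 + d^4) = A^5 + 19*A + 41*A^-3 + 19*A^-7 + A^-11
  A^-5 * (4*d + 3*d^3) = -3*A - 13*A^-3 - 13*A^-7 - 3*A^-11
  A^-7 * (d^2) = A^-3 + 2*A^-7 + A^-11
Summing the groups: <K> = -A^13 + A^9 - A^5 + 2*A - 2*A^-3 + A^-7 - A^-11
Normalise by the writhe: (-A^3)^(-w) = (-A^3)^(1) = -A^3, so f(A) = -A^3 * <K> = A^16 - A^12 + A^8 - 2*A^4 + 2 - A^-4 + A^-8.
Substitute A = t^(-1/4), i.e. A^e → t^(-e/4): V(t) = t^2 - t + 2 - 2*t^-1 + t^-2 - t^-3 + t^-4

Answer: t^2 - t + 2 - 2*t^-1 + t^-2 - t^-3 + t^-4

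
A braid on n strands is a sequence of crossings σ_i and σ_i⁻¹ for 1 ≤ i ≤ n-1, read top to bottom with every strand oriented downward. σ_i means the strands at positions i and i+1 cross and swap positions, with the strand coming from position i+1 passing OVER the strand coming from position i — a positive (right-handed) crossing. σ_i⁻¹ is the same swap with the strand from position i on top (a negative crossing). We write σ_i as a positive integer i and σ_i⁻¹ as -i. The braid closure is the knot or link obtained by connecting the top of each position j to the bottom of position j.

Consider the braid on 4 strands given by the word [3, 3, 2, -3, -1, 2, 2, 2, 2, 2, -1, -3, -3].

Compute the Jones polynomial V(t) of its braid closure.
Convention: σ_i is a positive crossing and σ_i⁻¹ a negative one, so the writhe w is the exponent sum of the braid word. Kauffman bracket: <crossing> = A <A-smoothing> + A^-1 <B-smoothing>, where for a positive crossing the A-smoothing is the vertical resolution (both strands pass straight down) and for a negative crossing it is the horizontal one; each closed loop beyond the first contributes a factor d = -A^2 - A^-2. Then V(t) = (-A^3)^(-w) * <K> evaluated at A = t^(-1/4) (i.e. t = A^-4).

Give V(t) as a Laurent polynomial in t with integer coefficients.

The presented braid s3 s3 s2 s3^-1 s1^-1 s2 s2 s2 s2 s2 s1^-1 s3^-1 s3^-1 on 4 strands reduces by inverse Markov moves (closure unchanged at each step):
  Deconjugate: the word is γ·β·γ⁻¹ with γ = s3 s3 (prefix) and γ⁻¹ = s3^-1 s3^-1 (suffix); strip both.
Reduced to β = s2 s3^-1 s1^-1 s2 s2 s2 s2 s2 s1^-1 on 4 strands, 9 crossings.
Compute on β:
Braid: s2 s3^-1 s1^-1 s2 s2 s2 s2 s2 s1^-1 on 4 strands, 9 crossings.
Writhe w = (#positive) - (#negative) = 6 - 3 = 3.
Enumerate smoothing states for the bracket polynomial. There are 2^9 = 512 states.
Smooth each crossing (0=||, 1=⌣⌢); contribution A^(Σ sign_k(1-2s_k)) * d^(L-1).
Tabulate the states by total A-exponent and number of loops L (A-exp: L × count):
  A^9: L=3 ×1
  A^7: L=2 ×8, L=4 ×1
  A^5: L=1 ×17, L=3 ×19
  A^3: L=2 ×63, L=4 ×21
  A^1: L=3 ×111, L=5 ×15
  A^-1: L=4 ×120, L=6 ×6
  A^-3: L=5 ×83, L=7 ×1
  A^-5: L=6 ×36
  A^-7: L=7 ×9
  A^-9: L=8 ×1
Each group contributes A^e * Σ count * d^(L-1):
Powers of d = -A^2 - A^-2: d^2 = A^4 + 2 + A^-4; d^3 = -A^6 - 3*A^2 - 3*A^-2 - A^-6; d^4 = A^8 + 4*A^4 + 6 + 4*A^-4 + A^-8; d^5 = -A^10 - 5*A^6 - 10*A^2 - 10*A^-2 - 5*A^-6 - A^-10; d^6 = A^12 + 6*A^8 + 15*A^4 + 20 + 15*A^-4 + 6*A^-8 + A^-12; d^7 = -A^14 - 7*A^10 - 21*A^6 - 35*A^2 - 35*A^-2 - 21*A^-6 - 7*A^-10 - A^-14.
  A^9 * (d^2) = A^13 + 2*A^9 + A^5
  A^7 * (8*d + d^3) = -A^13 - 11*A^9 - 11*A^5 - A
  A^5 * (17 + 19*d^2) = 19*A^9 + 55*A^5 + 19*A
  A^3 * (63*d + 21*d^3) = -21*A^9 - 126*A^5 - 126*A - 21*A^-3
  A^1 * (111*d^2 + 15*d^4) = 15*A^9 + 171*A^5 + 312*A + 171*A^-3 + 15*A^-7
  A^-1 * (120*d^3 + 6*d^5) = -6*A^9 - 150*A^5 - 420*A - 420*A^-3 - 150*A^-7 - 6*A^-11
  A^-3 * (83*d^4 + d^6) = A^9 + 89*A^5 + 347*A + 518*A^-3 + 347*A^-7 + 89*A^-11 + A^-15
  A^-5 * (36*d^5) = -36*A^5 - 180*A - 360*A^-3 - 360*A^-7 - 180*A^-11 - 36*A^-15
  A^-7 * (9*d^6) = 9*A^5 + 54*A + 135*A^-3 + 180*A^-7 + 135*A^-11 + 54*A^-15 + 9*A^-19
  A^-9 * (d^7) = -A^5 - 7*A - 21*A^-3 - 35*A^-7 - 35*A^-11 - 21*A^-15 - 7*A^-19 - A^-23
Summing the groups: <K> = -A^9 + A^5 - 2*A + 2*A^-3 - 3*A^-7 + 3*A^-11 - 2*A^-15 + 2*A^-19 - A^-23
Normalise by the writhe: (-A^3)^(-w) = (-A^3)^(-3) = -A^-9, so f(A) = -A^-9 * <K> = 1 - A^-4 + 2*A^-8 - 2*A^-12 + 3*A^-16 - 3*A^-20 + 2*A^-24 - 2*A^-28 + A^-32.
Substitute A = t^(-1/4), i.e. A^e → t^(-e/4): V(t) = t^8 - 2*t^7 + 2*t^6 - 3*t^5 + 3*t^4 - 2*t^3 + 2*t^2 - t + 1

Answer: t^8 - 2*t^7 + 2*t^6 - 3*t^5 + 3*t^4 - 2*t^3 + 2*t^2 - t + 1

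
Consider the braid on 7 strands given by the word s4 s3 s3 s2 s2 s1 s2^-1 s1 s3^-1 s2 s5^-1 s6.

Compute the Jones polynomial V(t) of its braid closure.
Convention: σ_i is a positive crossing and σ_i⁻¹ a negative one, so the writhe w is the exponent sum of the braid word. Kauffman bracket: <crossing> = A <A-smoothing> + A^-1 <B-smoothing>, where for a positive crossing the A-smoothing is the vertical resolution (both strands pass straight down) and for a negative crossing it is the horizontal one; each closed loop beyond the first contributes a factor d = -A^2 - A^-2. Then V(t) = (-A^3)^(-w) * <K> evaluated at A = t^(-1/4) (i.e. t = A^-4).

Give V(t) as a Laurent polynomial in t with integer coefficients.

The presented braid s4 s3 s3 s2 s2 s1 s2^-1 s1 s3^-1 s2 s5^-1 s6 on 7 strands reduces by inverse Markov moves (closure unchanged at each step):
  Destabilize: the word has the form β·s6 where s6 occurs only as the final letter (β ∈ B_6); drop it and the last strand → 6 strands.
  Destabilize: the word has the form β·s5^-1 where s5^-1 occurs only as the final letter (β ∈ B_5); drop it and the last strand → 5 strands.
Reduced to β = s4 s3 s3 s2 s2 s1 s2^-1 s1 s3^-1 s2 on 5 strands, 10 crossings.
Compute on β:
Braid: s4 s3 s3 s2 s2 s1 s2^-1 s1 s3^-1 s2 on 5 strands, 10 crossings.
Writhe w = (#positive) - (#negative) = 8 - 2 = 6.
Computing the Kauffman bracket via state sum. There are 2^10 = 1024 states.
For each crossing: s=0 is the vertical smoothing, s=1 horizontal. Crossing k contributes A^(sign_k * (1 - 2*s_k)); loop factor d = -A^2 - A^-2.
Tabulate the states by total A-exponent and number of loops L (A-exp: L × count):
  A^10: L=3 ×1
  A^8: L=2 ×3, L=4 ×7
  A^6: L=1 ×2, L=3 ×29, L=5 ×14
  A^4: L=2 ×39, L=4 ×72, L=6 ×9
  A^2: L=1 ×17, L=3 ×137, L=5 ×54, L=7 ×2
  A^0: L=2 ×109, L=4 ×128, L=6 ×15
  A^-2: L=1 ×30, L=3 ×132, L=5 ×47, L=7 ×1
  A^-4: L=2 ×49, L=4 ×65, L=6 ×6
  A^-6: L=3 ×31, L=5 ×14
  A^-8: L=4 ×9, L=6 ×1
  A^-10: L=5 ×1
Each group contributes A^e * Σ count * d^(L-1):
Powers of d = -A^2 - A^-2: d^2 = A^4 + 2 + A^-4; d^3 = -A^6 - 3*A^2 - 3*A^-2 - A^-6; d^4 = A^8 + 4*A^4 + 6 + 4*A^-4 + A^-8; d^5 = -A^10 - 5*A^6 - 10*A^2 - 10*A^-2 - 5*A^-6 - A^-10; d^6 = A^12 + 6*A^8 + 15*A^4 + 20 + 15*A^-4 + 6*A^-8 + A^-12.
  A^10 * (d^2) = A^14 + 2*A^10 + A^6
  A^8 * (3*d + 7*d^3) = -7*A^14 - 24*A^10 - 24*A^6 - 7*A^2
  A^6 * (2 + 29*d^2 + 14*d^4) = 14*A^14 + 85*A^10 + 144*A^6 + 85*A^2 + 14*A^-2
  A^4 * (39*d + 72*d^3 + 9*d^5) = -9*A^14 - 117*A^10 - 345*A^6 - 345*A^2 - 117*A^-2 - 9*A^-6
  A^2 * (17 + 137*d^2 + 54*d^4 + 2*d^6) = 2*A^14 + 66*A^10 + 383*A^6 + 655*A^2 + 383*A^-2 + 66*A^-6 + 2*A^-10
  A^0 * (109*d + 128*d^3 + 15*d^5) = -15*A^10 - 203*A^6 - 643*A^2 - 643*A^-2 - 203*A^-6 - 15*A^-10
  A^-2 * (30 + 132*d^2 + 47*d^4 + d^6) = A^10 + 53*A^6 + 335*A^2 + 596*A^-2 + 335*A^-6 + 53*A^-10 + A^-14
  A^-4 * (49*d + 65*d^3 + 6*d^5) = -6*A^6 - 95*A^2 - 304*A^-2 - 304*A^-6 - 95*A^-10 - 6*A^-14
  A^-6 * (31*d^2 + 14*d^4) = 14*A^2 + 87*A^-2 + 146*A^-6 + 87*A^-10 + 14*A^-14
  A^-8 * (9*d^3 + d^5) = -A^2 - 14*A^-2 - 37*A^-6 - 37*A^-10 - 14*A^-14 - A^-18
  A^-10 * (d^4) = A^-2 + 4*A^-6 + 6*A^-10 + 4*A^-14 + A^-18
Summing the groups: <K> = A^14 - 2*A^10 + 3*A^6 - 2*A^2 + 3*A^-2 - 2*A^-6 + A^-10 - A^-14
Normalise by the writhe: (-A^3)^(-w) = (-A^3)^(-6) = A^-18, so f(A) = A^-18 * <K> = A^-4 - 2*A^-8 + 3*A^-12 - 2*A^-16 + 3*A^-20 - 2*A^-24 + A^-28 - A^-32.
Substitute A = t^(-1/4), i.e. A^e → t^(-e/4): V(t) = -t^8 + t^7 - 2*t^6 + 3*t^5 - 2*t^4 + 3*t^3 - 2*t^2 + t

Answer: -t^8 + t^7 - 2*t^6 + 3*t^5 - 2*t^4 + 3*t^3 - 2*t^2 + t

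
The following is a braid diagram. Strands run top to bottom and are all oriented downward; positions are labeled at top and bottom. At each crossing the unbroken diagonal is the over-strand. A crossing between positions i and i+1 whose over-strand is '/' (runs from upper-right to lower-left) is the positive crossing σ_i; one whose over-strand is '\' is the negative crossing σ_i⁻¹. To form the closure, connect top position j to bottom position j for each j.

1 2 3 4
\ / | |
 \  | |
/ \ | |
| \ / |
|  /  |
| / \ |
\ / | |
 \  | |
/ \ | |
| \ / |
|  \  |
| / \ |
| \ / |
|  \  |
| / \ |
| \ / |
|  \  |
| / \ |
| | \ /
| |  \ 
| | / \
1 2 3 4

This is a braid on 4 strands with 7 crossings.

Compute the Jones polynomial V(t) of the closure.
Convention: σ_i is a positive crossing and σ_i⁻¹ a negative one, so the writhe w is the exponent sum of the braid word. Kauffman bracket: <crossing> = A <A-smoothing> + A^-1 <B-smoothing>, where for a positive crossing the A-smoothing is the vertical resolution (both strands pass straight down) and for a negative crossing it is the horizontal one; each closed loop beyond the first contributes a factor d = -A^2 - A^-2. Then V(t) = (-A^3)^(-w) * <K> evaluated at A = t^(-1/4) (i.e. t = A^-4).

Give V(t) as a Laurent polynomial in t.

Reading the diagram top to bottom ('/'-over between positions i,i+1 = s_i, '\'-over = s_i^-1): braid word = s1^-1 s2 s1^-1 s2^-1 s2^-1 s2^-1 s3^-1.
The presented braid s1^-1 s2 s1^-1 s2^-1 s2^-1 s2^-1 s3^-1 on 4 strands reduces by inverse Markov moves (closure unchanged at each step):
  Destabilize: the word has the form β·s3^-1 where s3^-1 occurs only as the final letter (β ∈ B_3); drop it and the last strand → 3 strands.
Reduced to β = s1^-1 s2 s1^-1 s2^-1 s2^-1 s2^-1 on 3 strands, 6 crossings.
Compute on β:
Braid: s1^-1 s2 s1^-1 s2^-1 s2^-1 s2^-1 on 3 strands, 6 crossings.
Writhe w = (#positive) - (#negative) = 1 - 5 = -4.
Enumerate smoothing states for the bracket polynomial. There are 2^6 = 64 states.
Smooth each crossing (0=||, 1=⌣⌢); contribution A^(Σ sign_k(1-2s_k)) * d^(L-1).
Tabulate the states by total A-exponent and number of loops L (A-exp: L × count):
  A^6: L=4 ×1
  A^4: L=3 ×6
  A^2: L=2 ×12, L=4 ×3
  A^0: L=1 ×9, L=3 ×10, L=5 ×1
  A^-2: L=2 ×12, L=4 ×3
  A^-4: L=1 ×2, L=3 ×4
  A^-6: L=2 ×1
Each group contributes A^e * Σ count * d^(L-1):
Powers of d = -A^2 - A^-2: d^2 = A^4 + 2 + A^-4; d^3 = -A^6 - 3*A^2 - 3*A^-2 - A^-6; d^4 = A^8 + 4*A^4 + 6 + 4*A^-4 + A^-8.
  A^6 * (d^3) = -A^12 - 3*A^8 - 3*A^4 - 1
  A^4 * (6*d^2) = 6*A^8 + 12*A^4 + 6
  A^2 * (12*d + 3*d^3) = -3*A^8 - 21*A^4 - 21 - 3*A^-4
  A^0 * (9 + 10*d^2 + d^4) = A^8 + 14*A^4 + 35 + 14*A^-4 + A^-8
  A^-2 * (12*d + 3*d^3) = -3*A^4 - 21 - 21*A^-4 - 3*A^-8
  A^-4 * (2 + 4*d^2) = 4 + 10*A^-4 + 4*A^-8
  A^-6 * (d) = -A^-4 - A^-8
Summing the groups: <K> = -A^12 + A^8 - A^4 + 2 - A^-4 + A^-8
Normalise by the writhe: (-A^3)^(-w) = (-A^3)^(4) = A^12, so f(A) = A^12 * <K> = -A^24 + A^20 - A^16 + 2*A^12 - A^8 + A^4.
Substitute A = t^(-1/4), i.e. A^e → t^(-e/4): V(t) = t^-1 - t^-2 + 2*t^-3 - t^-4 + t^-5 - t^-6

Answer: t^-1 - t^-2 + 2*t^-3 - t^-4 + t^-5 - t^-6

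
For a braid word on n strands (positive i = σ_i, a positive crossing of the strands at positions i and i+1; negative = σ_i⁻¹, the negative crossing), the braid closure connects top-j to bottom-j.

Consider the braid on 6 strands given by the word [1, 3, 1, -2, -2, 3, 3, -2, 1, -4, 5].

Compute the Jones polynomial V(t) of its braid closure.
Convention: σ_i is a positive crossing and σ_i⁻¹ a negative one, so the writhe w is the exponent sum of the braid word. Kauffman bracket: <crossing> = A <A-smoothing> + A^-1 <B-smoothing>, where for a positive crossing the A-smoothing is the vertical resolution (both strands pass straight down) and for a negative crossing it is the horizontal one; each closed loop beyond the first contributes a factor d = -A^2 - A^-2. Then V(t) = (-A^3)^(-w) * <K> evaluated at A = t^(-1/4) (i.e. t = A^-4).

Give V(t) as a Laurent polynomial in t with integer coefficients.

The presented braid s1 s3 s1 s2^-1 s2^-1 s3 s3 s2^-1 s1 s4^-1 s5 on 6 strands reduces by inverse Markov moves (closure unchanged at each step):
  Destabilize: the word has the form β·s5 where s5 occurs only as the final letter (β ∈ B_5); drop it and the last strand → 5 strands.
  Destabilize: the word has the form β·s4^-1 where s4^-1 occurs only as the final letter (β ∈ B_4); drop it and the last strand → 4 strands.
Reduced to β = s1 s3 s1 s2^-1 s2^-1 s3 s3 s2^-1 s1 on 4 strands, 9 crossings.
Compute on β:
Braid: s1 s3 s1 s2^-1 s2^-1 s3 s3 s2^-1 s1 on 4 strands, 9 crossings.
Writhe w = (#positive) - (#negative) = 6 - 3 = 3.
Computing the Kauffman bracket via state sum. There are 2^9 = 512 states.
Each crossing splits two ways (0=vertical, 1=horizontal). The state's weight is A^(#A-smoothings - #B-smoothings) * d^(loops - 1).
Tabulate the states by total A-exponent and number of loops L (A-exp: L × count):
  A^9: L=5 ×1
  A^7: L=4 ×9
  A^5: L=3 ×32, L=5 ×4
  A^3: L=2 ×55, L=4 ×28, L=6 ×1
  A^1: L=1 ×39, L=3 ×77, L=5 ×10
  A^-1: L=2 ×81, L=4 ×44, L=6 ×1
  A^-3: L=3 ×73, L=5 ×11
  A^-5: L=4 ×35, L=6 ×1
  A^-7: L=5 ×9
  A^-9: L=6 ×1
Each group contributes A^e * Σ count * d^(L-1):
Powers of d = -A^2 - A^-2: d^2 = A^4 + 2 + A^-4; d^3 = -A^6 - 3*A^2 - 3*A^-2 - A^-6; d^4 = A^8 + 4*A^4 + 6 + 4*A^-4 + A^-8; d^5 = -A^10 - 5*A^6 - 10*A^2 - 10*A^-2 - 5*A^-6 - A^-10.
  A^9 * (d^4) = A^17 + 4*A^13 + 6*A^9 + 4*A^5 + A
  A^7 * (9*d^3) = -9*A^13 - 27*A^9 - 27*A^5 - 9*A
  A^5 * (32*d^2 + 4*d^4) = 4*A^13 + 48*A^9 + 88*A^5 + 48*A + 4*A^-3
  A^3 * (55*d + 28*d^3 + d^5) = -A^13 - 33*A^9 - 149*A^5 - 149*A - 33*A^-3 - A^-7
  A^1 * (39 + 77*d^2 + 10*d^4) = 10*A^9 + 117*A^5 + 253*A + 117*A^-3 + 10*A^-7
  A^-1 * (81*d + 44*d^3 + d^5) = -A^9 - 49*A^5 - 223*A - 223*A^-3 - 49*A^-7 - A^-11
  A^-3 * (73*d^2 + 11*d^4) = 11*A^5 + 117*A + 212*A^-3 + 117*A^-7 + 11*A^-11
  A^-5 * (35*d^3 + d^5) = -A^5 - 40*A - 115*A^-3 - 115*A^-7 - 40*A^-11 - A^-15
  A^-7 * (9*d^4) = 9*A + 36*A^-3 + 54*A^-7 + 36*A^-11 + 9*A^-15
  A^-9 * (d^5) = -A - 5*A^-3 - 10*A^-7 - 10*A^-11 - 5*A^-15 - A^-19
Summing the groups: <K> = A^17 - 2*A^13 + 3*A^9 - 6*A^5 + 6*A - 7*A^-3 + 6*A^-7 - 4*A^-11 + 3*A^-15 - A^-19
Normalise by the writhe: (-A^3)^(-w) = (-A^3)^(-3) = -A^-9, so f(A) = -A^-9 * <K> = -A^8 + 2*A^4 - 3 + 6*A^-4 - 6*A^-8 + 7*A^-12 - 6*A^-16 + 4*A^-20 - 3*A^-24 + A^-28.
Substitute A = t^(-1/4), i.e. A^e → t^(-e/4): V(t) = t^7 - 3*t^6 + 4*t^5 - 6*t^4 + 7*t^3 - 6*t^2 + 6*t - 3 + 2*t^-1 - t^-2

Answer: t^7 - 3*t^6 + 4*t^5 - 6*t^4 + 7*t^3 - 6*t^2 + 6*t - 3 + 2*t^-1 - t^-2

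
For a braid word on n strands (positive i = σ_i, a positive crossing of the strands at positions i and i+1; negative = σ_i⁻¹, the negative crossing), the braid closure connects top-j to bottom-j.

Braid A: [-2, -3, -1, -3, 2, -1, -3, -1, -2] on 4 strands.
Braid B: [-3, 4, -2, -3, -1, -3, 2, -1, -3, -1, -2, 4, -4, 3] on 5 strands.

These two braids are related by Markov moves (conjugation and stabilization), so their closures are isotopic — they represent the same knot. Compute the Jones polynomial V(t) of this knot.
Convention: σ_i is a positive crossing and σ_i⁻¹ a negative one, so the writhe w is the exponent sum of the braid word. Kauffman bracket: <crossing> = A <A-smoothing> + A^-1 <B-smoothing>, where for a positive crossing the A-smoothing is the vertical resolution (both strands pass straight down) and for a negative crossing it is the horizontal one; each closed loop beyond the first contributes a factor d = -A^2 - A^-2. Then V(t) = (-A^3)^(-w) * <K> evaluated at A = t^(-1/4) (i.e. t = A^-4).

t^-2 - 2*t^-3 + 5*t^-4 - 5*t^-5 + 6*t^-6 - 6*t^-7 + 4*t^-8 - 3*t^-9 + t^-10

Derivation:
Markov-equivalent braids have isotopic closures, hence identical knot invariants. Strip the Markov moves from each word to reach a common short braid β, then compute V(t) once on β.
Braid A: s2^-1 s3^-1 s1^-1 s3^-1 s2 s1^-1 s3^-1 s1^-1 s2^-1 on 4 strands has no conjugating prefix/suffix or stabilization to strip; take β = s2^-1 s3^-1 s1^-1 s3^-1 s2 s1^-1 s3^-1 s1^-1 s2^-1.
Braid B: s3^-1 s4 s2^-1 s3^-1 s1^-1 s3^-1 s2 s1^-1 s3^-1 s1^-1 s2^-1 s4 s4^-1 s3 on 5 strands reduces by inverse Markov moves (closure unchanged at each step):
  Deconjugate: the word is γ·β·γ⁻¹ with γ = s3^-1 s4 (prefix) and γ⁻¹ = s4^-1 s3 (suffix); strip both.
  Destabilize: the word has the form β·s4 where s4 occurs only as the final letter (β ∈ B_4); drop it and the last strand → 4 strands.
Reduced to β = s2^-1 s3^-1 s1^-1 s3^-1 s2 s1^-1 s3^-1 s1^-1 s2^-1 on 4 strands, 9 crossings.
Both give the same β = s2^-1 s3^-1 s1^-1 s3^-1 s2 s1^-1 s3^-1 s1^-1 s2^-1 on 4 strands, so one state sum suffices:
Braid: s2^-1 s3^-1 s1^-1 s3^-1 s2 s1^-1 s3^-1 s1^-1 s2^-1 on 4 strands, 9 crossings.
Writhe w = (#positive) - (#negative) = 1 - 8 = -7.
Computing the Kauffman bracket via state sum. There are 2^9 = 512 states.
Smooth each crossing (0=||, 1=⌣⌢); contribution A^(Σ sign_k(1-2s_k)) * d^(L-1).
Tabulate the states by total A-exponent and number of loops L (A-exp: L × count):
  A^9: L=6 ×1
  A^7: L=5 ×9
  A^5: L=4 ×35, L=6 ×1
  A^3: L=3 ×74, L=5 ×10
  A^1: L=2 ×85, L=4 ×41
  A^-1: L=1 ×42, L=3 ×80, L=5 ×4
  A^-3: L=2 ×65, L=4 ×19
  A^-5: L=1 ×9, L=3 ×26, L=5 ×1
  A^-7: L=2 ×6, L=4 ×3
  A^-9: L=3 ×1
Each group contributes A^e * Σ count * d^(L-1):
Powers of d = -A^2 - A^-2: d^2 = A^4 + 2 + A^-4; d^3 = -A^6 - 3*A^2 - 3*A^-2 - A^-6; d^4 = A^8 + 4*A^4 + 6 + 4*A^-4 + A^-8; d^5 = -A^10 - 5*A^6 - 10*A^2 - 10*A^-2 - 5*A^-6 - A^-10.
  A^9 * (d^5) = -A^19 - 5*A^15 - 10*A^11 - 10*A^7 - 5*A^3 - A^-1
  A^7 * (9*d^4) = 9*A^15 + 36*A^11 + 54*A^7 + 36*A^3 + 9*A^-1
  A^5 * (35*d^3 + d^5) = -A^15 - 40*A^11 - 115*A^7 - 115*A^3 - 40*A^-1 - A^-5
  A^3 * (74*d^2 + 10*d^4) = 10*A^11 + 114*A^7 + 208*A^3 + 114*A^-1 + 10*A^-5
  A^1 * (85*d + 41*d^3) = -41*A^7 - 208*A^3 - 208*A^-1 - 41*A^-5
  A^-1 * (42 + 80*d^2 + 4*d^4) = 4*A^7 + 96*A^3 + 226*A^-1 + 96*A^-5 + 4*A^-9
  A^-3 * (65*d + 19*d^3) = -19*A^3 - 122*A^-1 - 122*A^-5 - 19*A^-9
  A^-5 * (9 + 26*d^2 + d^4) = A^3 + 30*A^-1 + 67*A^-5 + 30*A^-9 + A^-13
  A^-7 * (6*d + 3*d^3) = -3*A^-1 - 15*A^-5 - 15*A^-9 - 3*A^-13
  A^-9 * (d^2) = A^-5 + 2*A^-9 + A^-13
Summing the groups: <K> = -A^19 + 3*A^15 - 4*A^11 + 6*A^7 - 6*A^3 + 5*A^-1 - 5*A^-5 + 2*A^-9 - A^-13
Normalise by the writhe: (-A^3)^(-w) = (-A^3)^(7) = -A^21, so f(A) = -A^21 * <K> = A^40 - 3*A^36 + 4*A^32 - 6*A^28 + 6*A^24 - 5*A^20 + 5*A^16 - 2*A^12 + A^8.
Substitute A = t^(-1/4), i.e. A^e → t^(-e/4): V(t) = t^-2 - 2*t^-3 + 5*t^-4 - 5*t^-5 + 6*t^-6 - 6*t^-7 + 4*t^-8 - 3*t^-9 + t^-10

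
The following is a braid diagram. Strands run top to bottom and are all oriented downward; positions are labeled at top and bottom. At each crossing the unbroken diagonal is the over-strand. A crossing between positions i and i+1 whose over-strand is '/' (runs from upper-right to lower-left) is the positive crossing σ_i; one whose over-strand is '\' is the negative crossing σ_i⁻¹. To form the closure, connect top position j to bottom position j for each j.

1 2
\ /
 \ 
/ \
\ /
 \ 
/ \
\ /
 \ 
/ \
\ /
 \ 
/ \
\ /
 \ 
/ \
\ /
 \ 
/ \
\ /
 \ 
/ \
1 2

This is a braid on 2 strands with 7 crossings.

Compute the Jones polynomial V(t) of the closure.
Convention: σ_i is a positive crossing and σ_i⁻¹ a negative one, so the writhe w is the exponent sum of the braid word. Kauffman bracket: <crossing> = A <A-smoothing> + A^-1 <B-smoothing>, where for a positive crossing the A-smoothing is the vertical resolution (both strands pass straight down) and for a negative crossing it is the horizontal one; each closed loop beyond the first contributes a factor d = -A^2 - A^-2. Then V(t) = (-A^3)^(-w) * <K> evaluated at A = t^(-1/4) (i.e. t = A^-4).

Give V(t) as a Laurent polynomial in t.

Reading the diagram top to bottom ('/'-over between positions i,i+1 = s_i, '\'-over = s_i^-1): braid word = s1^-1 s1^-1 s1^-1 s1^-1 s1^-1 s1^-1 s1^-1.
Braid: s1^-1 s1^-1 s1^-1 s1^-1 s1^-1 s1^-1 s1^-1 on 2 strands, 7 crossings.
Writhe w = (#positive) - (#negative) = 0 - 7 = -7.
Enumerate smoothing states for the bracket polynomial. There are 2^7 = 128 states.
Each crossing splits two ways (0=vertical, 1=horizontal). The state's weight is A^(#A-smoothings - #B-smoothings) * d^(loops - 1).
Tabulate the states by total A-exponent and number of loops L (A-exp: L × count):
  A^7: L=7 ×1
  A^5: L=6 ×7
  A^3: L=5 ×21
  A^1: L=4 ×35
  A^-1: L=3 ×35
  A^-3: L=2 ×21
  A^-5: L=1 ×7
  A^-7: L=2 ×1
Each group contributes A^e * Σ count * d^(L-1):
Powers of d = -A^2 - A^-2: d^2 = A^4 + 2 + A^-4; d^3 = -A^6 - 3*A^2 - 3*A^-2 - A^-6; d^4 = A^8 + 4*A^4 + 6 + 4*A^-4 + A^-8; d^5 = -A^10 - 5*A^6 - 10*A^2 - 10*A^-2 - 5*A^-6 - A^-10; d^6 = A^12 + 6*A^8 + 15*A^4 + 20 + 15*A^-4 + 6*A^-8 + A^-12.
  A^7 * (d^6) = A^19 + 6*A^15 + 15*A^11 + 20*A^7 + 15*A^3 + 6*A^-1 + A^-5
  A^5 * (7*d^5) = -7*A^15 - 35*A^11 - 70*A^7 - 70*A^3 - 35*A^-1 - 7*A^-5
  A^3 * (21*d^4) = 21*A^11 + 84*A^7 + 126*A^3 + 84*A^-1 + 21*A^-5
  A^1 * (35*d^3) = -35*A^7 - 105*A^3 - 105*A^-1 - 35*A^-5
  A^-1 * (35*d^2) = 35*A^3 + 70*A^-1 + 35*A^-5
  A^-3 * (21*d) = -21*A^-1 - 21*A^-5
  A^-5 * (7) = 7*A^-5
  A^-7 * (d) = -A^-5 - A^-9
Summing the groups: <K> = A^19 - A^15 + A^11 - A^7 + A^3 - A^-1 - A^-9
Normalise by the writhe: (-A^3)^(-w) = (-A^3)^(7) = -A^21, so f(A) = -A^21 * <K> = -A^40 + A^36 - A^32 + A^28 - A^24 + A^20 + A^12.
Substitute A = t^(-1/4), i.e. A^e → t^(-e/4): V(t) = t^-3 + t^-5 - t^-6 + t^-7 - t^-8 + t^-9 - t^-10

Answer: t^-3 + t^-5 - t^-6 + t^-7 - t^-8 + t^-9 - t^-10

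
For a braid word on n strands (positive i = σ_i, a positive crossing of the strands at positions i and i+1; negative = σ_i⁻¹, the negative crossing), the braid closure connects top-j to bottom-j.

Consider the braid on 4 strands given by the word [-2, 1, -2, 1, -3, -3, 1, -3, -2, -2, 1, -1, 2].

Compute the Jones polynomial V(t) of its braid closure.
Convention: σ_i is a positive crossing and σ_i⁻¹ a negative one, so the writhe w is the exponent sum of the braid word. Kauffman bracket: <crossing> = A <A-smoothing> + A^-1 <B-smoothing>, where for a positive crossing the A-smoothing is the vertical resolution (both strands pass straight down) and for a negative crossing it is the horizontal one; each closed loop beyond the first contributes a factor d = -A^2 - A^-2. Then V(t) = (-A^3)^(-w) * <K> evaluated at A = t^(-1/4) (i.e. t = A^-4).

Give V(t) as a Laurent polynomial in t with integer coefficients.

The presented braid s2^-1 s1 s2^-1 s1 s3^-1 s3^-1 s1 s3^-1 s2^-1 s2^-1 s1 s1^-1 s2 on 4 strands reduces by inverse Markov moves (closure unchanged at each step):
  Deconjugate: the word is γ·β·γ⁻¹ with γ = s2^-1 s1 (prefix) and γ⁻¹ = s1^-1 s2 (suffix); strip both.
Reduced to β = s2^-1 s1 s3^-1 s3^-1 s1 s3^-1 s2^-1 s2^-1 s1 on 4 strands, 9 crossings.
Compute on β:
Braid: s2^-1 s1 s3^-1 s3^-1 s1 s3^-1 s2^-1 s2^-1 s1 on 4 strands, 9 crossings.
Writhe w = (#positive) - (#negative) = 3 - 6 = -3.
Enumerate smoothing states for the bracket polynomial. There are 2^9 = 512 states.
For each crossing: s=0 is the vertical smoothing, s=1 horizontal. Crossing k contributes A^(sign_k * (1 - 2*s_k)); loop factor d = -A^2 - A^-2.
Tabulate the states by total A-exponent and number of loops L (A-exp: L × count):
  A^9: L=6 ×1
  A^7: L=5 ×9
  A^5: L=4 ×35, L=6 ×1
  A^3: L=3 ×73, L=5 ×11
  A^1: L=2 ×81, L=4 ×44, L=6 ×1
  A^-1: L=1 ×39, L=3 ×77, L=5 ×10
  A^-3: L=2 ×55, L=4 ×28, L=6 ×1
  A^-5: L=3 ×32, L=5 ×4
  A^-7: L=4 ×9
  A^-9: L=5 ×1
Each group contributes A^e * Σ count * d^(L-1):
Powers of d = -A^2 - A^-2: d^2 = A^4 + 2 + A^-4; d^3 = -A^6 - 3*A^2 - 3*A^-2 - A^-6; d^4 = A^8 + 4*A^4 + 6 + 4*A^-4 + A^-8; d^5 = -A^10 - 5*A^6 - 10*A^2 - 10*A^-2 - 5*A^-6 - A^-10.
  A^9 * (d^5) = -A^19 - 5*A^15 - 10*A^11 - 10*A^7 - 5*A^3 - A^-1
  A^7 * (9*d^4) = 9*A^15 + 36*A^11 + 54*A^7 + 36*A^3 + 9*A^-1
  A^5 * (35*d^3 + d^5) = -A^15 - 40*A^11 - 115*A^7 - 115*A^3 - 40*A^-1 - A^-5
  A^3 * (73*d^2 + 11*d^4) = 11*A^11 + 117*A^7 + 212*A^3 + 117*A^-1 + 11*A^-5
  A^1 * (81*d + 44*d^3 + d^5) = -A^11 - 49*A^7 - 223*A^3 - 223*A^-1 - 49*A^-5 - A^-9
  A^-1 * (39 + 77*d^2 + 10*d^4) = 10*A^7 + 117*A^3 + 253*A^-1 + 117*A^-5 + 10*A^-9
  A^-3 * (55*d + 28*d^3 + d^5) = -A^7 - 33*A^3 - 149*A^-1 - 149*A^-5 - 33*A^-9 - A^-13
  A^-5 * (32*d^2 + 4*d^4) = 4*A^3 + 48*A^-1 + 88*A^-5 + 48*A^-9 + 4*A^-13
  A^-7 * (9*d^3) = -9*A^-1 - 27*A^-5 - 27*A^-9 - 9*A^-13
  A^-9 * (d^4) = A^-1 + 4*A^-5 + 6*A^-9 + 4*A^-13 + A^-17
Summing the groups: <K> = -A^19 + 3*A^15 - 4*A^11 + 6*A^7 - 7*A^3 + 6*A^-1 - 6*A^-5 + 3*A^-9 - 2*A^-13 + A^-17
Normalise by the writhe: (-A^3)^(-w) = (-A^3)^(3) = -A^9, so f(A) = -A^9 * <K> = A^28 - 3*A^24 + 4*A^20 - 6*A^16 + 7*A^12 - 6*A^8 + 6*A^4 - 3 + 2*A^-4 - A^-8.
Substitute A = t^(-1/4), i.e. A^e → t^(-e/4): V(t) = -t^2 + 2*t - 3 + 6*t^-1 - 6*t^-2 + 7*t^-3 - 6*t^-4 + 4*t^-5 - 3*t^-6 + t^-7

Answer: -t^2 + 2*t - 3 + 6*t^-1 - 6*t^-2 + 7*t^-3 - 6*t^-4 + 4*t^-5 - 3*t^-6 + t^-7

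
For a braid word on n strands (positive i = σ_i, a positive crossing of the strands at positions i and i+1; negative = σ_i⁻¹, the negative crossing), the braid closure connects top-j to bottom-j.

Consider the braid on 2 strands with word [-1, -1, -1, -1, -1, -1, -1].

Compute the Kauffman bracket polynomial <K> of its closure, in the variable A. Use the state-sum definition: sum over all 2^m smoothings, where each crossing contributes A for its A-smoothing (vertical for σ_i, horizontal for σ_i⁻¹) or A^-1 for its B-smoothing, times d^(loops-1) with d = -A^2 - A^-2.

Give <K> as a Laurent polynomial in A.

Braid: s1^-1 s1^-1 s1^-1 s1^-1 s1^-1 s1^-1 s1^-1 on 2 strands, 7 crossings.
Writhe w = (#positive) - (#negative) = 0 - 7 = -7.
Computing the Kauffman bracket via state sum. There are 2^7 = 128 states.
Each crossing splits two ways (0=vertical, 1=horizontal). The state's weight is A^(#A-smoothings - #B-smoothings) * d^(loops - 1).
Tabulate the states by total A-exponent and number of loops L (A-exp: L × count):
  A^7: L=7 ×1
  A^5: L=6 ×7
  A^3: L=5 ×21
  A^1: L=4 ×35
  A^-1: L=3 ×35
  A^-3: L=2 ×21
  A^-5: L=1 ×7
  A^-7: L=2 ×1
Each group contributes A^e * Σ count * d^(L-1):
Powers of d = -A^2 - A^-2: d^2 = A^4 + 2 + A^-4; d^3 = -A^6 - 3*A^2 - 3*A^-2 - A^-6; d^4 = A^8 + 4*A^4 + 6 + 4*A^-4 + A^-8; d^5 = -A^10 - 5*A^6 - 10*A^2 - 10*A^-2 - 5*A^-6 - A^-10; d^6 = A^12 + 6*A^8 + 15*A^4 + 20 + 15*A^-4 + 6*A^-8 + A^-12.
  A^7 * (d^6) = A^19 + 6*A^15 + 15*A^11 + 20*A^7 + 15*A^3 + 6*A^-1 + A^-5
  A^5 * (7*d^5) = -7*A^15 - 35*A^11 - 70*A^7 - 70*A^3 - 35*A^-1 - 7*A^-5
  A^3 * (21*d^4) = 21*A^11 + 84*A^7 + 126*A^3 + 84*A^-1 + 21*A^-5
  A^1 * (35*d^3) = -35*A^7 - 105*A^3 - 105*A^-1 - 35*A^-5
  A^-1 * (35*d^2) = 35*A^3 + 70*A^-1 + 35*A^-5
  A^-3 * (21*d) = -21*A^-1 - 21*A^-5
  A^-5 * (7) = 7*A^-5
  A^-7 * (d) = -A^-5 - A^-9
Summing the groups: <K> = A^19 - A^15 + A^11 - A^7 + A^3 - A^-1 - A^-9

Answer: A^19 - A^15 + A^11 - A^7 + A^3 - A^-1 - A^-9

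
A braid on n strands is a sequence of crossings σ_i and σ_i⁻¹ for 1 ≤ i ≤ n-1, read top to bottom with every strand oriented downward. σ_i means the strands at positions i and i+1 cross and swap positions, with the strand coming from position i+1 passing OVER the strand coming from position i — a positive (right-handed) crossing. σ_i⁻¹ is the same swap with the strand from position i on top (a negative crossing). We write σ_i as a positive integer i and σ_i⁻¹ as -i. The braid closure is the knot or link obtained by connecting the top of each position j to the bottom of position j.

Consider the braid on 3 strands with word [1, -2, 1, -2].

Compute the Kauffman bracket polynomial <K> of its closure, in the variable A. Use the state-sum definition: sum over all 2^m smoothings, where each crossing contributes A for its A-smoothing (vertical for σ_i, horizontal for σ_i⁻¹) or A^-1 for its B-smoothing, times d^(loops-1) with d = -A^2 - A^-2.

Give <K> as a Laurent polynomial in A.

Braid: s1 s2^-1 s1 s2^-1 on 3 strands, 4 crossings.
Writhe w = (#positive) - (#negative) = 2 - 2 = 0.
Computing the Kauffman bracket via state sum. There are 2^4 = 16 states.
For each crossing: s=0 is the vertical smoothing, s=1 horizontal. Crossing k contributes A^(sign_k * (1 - 2*s_k)); loop factor d = -A^2 - A^-2.
  state 0000: A-exp=+0, loops=3, term = A^0 * d^2
  state 0001: A-exp=+2, loops=2, term = A^2 * d^1
  state 0010: A-exp=-2, loops=2, term = A^-2 * d^1
  state 0011: A-exp=+0, loops=1, term = A^0 * d^0
  state 0100: A-exp=+2, loops=2, term = A^2 * d^1
  state 0101: A-exp=+4, loops=3, term = A^4 * d^2
  state 0110: A-exp=+0, loops=1, term = A^0 * d^0
  state 0111: A-exp=+2, loops=2, term = A^2 * d^1
  state 1000: A-exp=-2, loops=2, term = A^-2 * d^1
  state 1001: A-exp=+0, loops=1, term = A^0 * d^0
  state 1010: A-exp=-4, loops=3, term = A^-4 * d^2
  state 1011: A-exp=-2, loops=2, term = A^-2 * d^1
  state 1100: A-exp=+0, loops=1, term = A^0 * d^0
  state 1101: A-exp=+2, loops=2, term = A^2 * d^1
  state 1110: A-exp=-2, loops=2, term = A^-2 * d^1
  state 1111: A-exp=+0, loops=1, term = A^0 * d^0
Collect the terms by A-exponent (count of states per loop number):
Powers of d = -A^2 - A^-2: d^2 = A^4 + 2 + A^-4.
  A^4 * (d^2) = A^8 + 2*A^4 + 1
  A^2 * (4*d) = -4*A^4 - 4
  A^0 * (5 + d^2) = A^4 + 7 + A^-4
  A^-2 * (4*d) = -4 - 4*A^-4
  A^-4 * (d^2) = 1 + 2*A^-4 + A^-8
Summing the groups: <K> = A^8 - A^4 + 1 - A^-4 + A^-8

Answer: A^8 - A^4 + 1 - A^-4 + A^-8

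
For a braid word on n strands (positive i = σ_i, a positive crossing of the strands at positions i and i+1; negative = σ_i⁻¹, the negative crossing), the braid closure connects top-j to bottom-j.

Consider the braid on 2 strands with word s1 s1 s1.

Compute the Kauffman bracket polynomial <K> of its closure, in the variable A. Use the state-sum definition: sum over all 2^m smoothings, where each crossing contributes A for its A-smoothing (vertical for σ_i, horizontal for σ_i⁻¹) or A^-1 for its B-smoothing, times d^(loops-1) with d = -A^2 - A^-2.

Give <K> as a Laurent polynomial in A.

-A^5 - A^-3 + A^-7

Derivation:
Braid: s1 s1 s1 on 2 strands, 3 crossings.
Writhe w = (#positive) - (#negative) = 3 - 0 = 3.
Enumerate smoothing states for the bracket polynomial. There are 2^3 = 8 states.
Each crossing splits two ways (0=vertical, 1=horizontal). The state's weight is A^(#A-smoothings - #B-smoothings) * d^(loops - 1).
  state 000: A-exp=+3, loops=2, term = A^3 * d^1
  state 001: A-exp=+1, loops=1, term = A^1 * d^0
  state 010: A-exp=+1, loops=1, term = A^1 * d^0
  state 011: A-exp=-1, loops=2, term = A^-1 * d^1
  state 100: A-exp=+1, loops=1, term = A^1 * d^0
  state 101: A-exp=-1, loops=2, term = A^-1 * d^1
  state 110: A-exp=-1, loops=2, term = A^-1 * d^1
  state 111: A-exp=-3, loops=3, term = A^-3 * d^2
Collect the terms by A-exponent (count of states per loop number):
Powers of d = -A^2 - A^-2: d^2 = A^4 + 2 + A^-4.
  A^3 * (d) = -A^5 - A
  A^1 * (3) = 3*A
  A^-1 * (3*d) = -3*A - 3*A^-3
  A^-3 * (d^2) = A + 2*A^-3 + A^-7
Summing the groups: <K> = -A^5 - A^-3 + A^-7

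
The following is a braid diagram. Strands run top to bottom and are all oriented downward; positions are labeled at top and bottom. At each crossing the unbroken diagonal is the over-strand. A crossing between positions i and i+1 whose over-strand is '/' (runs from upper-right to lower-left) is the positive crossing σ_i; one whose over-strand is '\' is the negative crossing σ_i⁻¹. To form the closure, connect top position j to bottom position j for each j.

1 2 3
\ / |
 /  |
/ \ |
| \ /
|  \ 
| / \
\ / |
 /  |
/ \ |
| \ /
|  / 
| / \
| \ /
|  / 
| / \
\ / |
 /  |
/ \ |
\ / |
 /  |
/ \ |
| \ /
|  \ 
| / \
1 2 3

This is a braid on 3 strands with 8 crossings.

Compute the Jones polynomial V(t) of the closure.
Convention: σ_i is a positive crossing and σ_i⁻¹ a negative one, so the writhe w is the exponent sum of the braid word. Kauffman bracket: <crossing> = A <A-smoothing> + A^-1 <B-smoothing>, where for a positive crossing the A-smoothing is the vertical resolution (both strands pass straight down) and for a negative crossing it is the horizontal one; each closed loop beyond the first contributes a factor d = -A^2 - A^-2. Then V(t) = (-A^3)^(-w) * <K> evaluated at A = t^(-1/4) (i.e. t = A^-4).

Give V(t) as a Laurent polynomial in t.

Reading the diagram top to bottom ('/'-over between positions i,i+1 = s_i, '\'-over = s_i^-1): braid word = s1 s2^-1 s1 s2 s2 s1 s1 s2^-1.
Braid: s1 s2^-1 s1 s2 s2 s1 s1 s2^-1 on 3 strands, 8 crossings.
Writhe w = (#positive) - (#negative) = 6 - 2 = 4.
Computing the Kauffman bracket via state sum. There are 2^8 = 256 states.
Smooth each crossing (0=||, 1=⌣⌢); contribution A^(Σ sign_k(1-2s_k)) * d^(L-1).
Tabulate the states by total A-exponent and number of loops L (A-exp: L × count):
  A^8: L=3 ×1
  A^6: L=2 ×6, L=4 ×2
  A^4: L=1 ×11, L=3 ×16, L=5 ×1
  A^2: L=2 ×47, L=4 ×9
  A^0: L=1 ×26, L=3 ×43, L=5 ×1
  A^-2: L=2 ×41, L=4 ×15
  A^-4: L=3 ×26, L=5 ×2
  A^-6: L=4 ×8
  A^-8: L=5 ×1
Each group contributes A^e * Σ count * d^(L-1):
Powers of d = -A^2 - A^-2: d^2 = A^4 + 2 + A^-4; d^3 = -A^6 - 3*A^2 - 3*A^-2 - A^-6; d^4 = A^8 + 4*A^4 + 6 + 4*A^-4 + A^-8.
  A^8 * (d^2) = A^12 + 2*A^8 + A^4
  A^6 * (6*d + 2*d^3) = -2*A^12 - 12*A^8 - 12*A^4 - 2
  A^4 * (11 + 16*d^2 + d^4) = A^12 + 20*A^8 + 49*A^4 + 20 + A^-4
  A^2 * (47*d + 9*d^3) = -9*A^8 - 74*A^4 - 74 - 9*A^-4
  A^0 * (26 + 43*d^2 + d^4) = A^8 + 47*A^4 + 118 + 47*A^-4 + A^-8
  A^-2 * (41*d + 15*d^3) = -15*A^4 - 86 - 86*A^-4 - 15*A^-8
  A^-4 * (26*d^2 + 2*d^4) = 2*A^4 + 34 + 64*A^-4 + 34*A^-8 + 2*A^-12
  A^-6 * (8*d^3) = -8 - 24*A^-4 - 24*A^-8 - 8*A^-12
  A^-8 * (d^4) = 1 + 4*A^-4 + 6*A^-8 + 4*A^-12 + A^-16
Summing the groups: <K> = 2*A^8 - 2*A^4 + 3 - 3*A^-4 + 2*A^-8 - 2*A^-12 + A^-16
Normalise by the writhe: (-A^3)^(-w) = (-A^3)^(-4) = A^-12, so f(A) = A^-12 * <K> = 2*A^-4 - 2*A^-8 + 3*A^-12 - 3*A^-16 + 2*A^-20 - 2*A^-24 + A^-28.
Substitute A = t^(-1/4), i.e. A^e → t^(-e/4): V(t) = t^7 - 2*t^6 + 2*t^5 - 3*t^4 + 3*t^3 - 2*t^2 + 2*t

Answer: t^7 - 2*t^6 + 2*t^5 - 3*t^4 + 3*t^3 - 2*t^2 + 2*t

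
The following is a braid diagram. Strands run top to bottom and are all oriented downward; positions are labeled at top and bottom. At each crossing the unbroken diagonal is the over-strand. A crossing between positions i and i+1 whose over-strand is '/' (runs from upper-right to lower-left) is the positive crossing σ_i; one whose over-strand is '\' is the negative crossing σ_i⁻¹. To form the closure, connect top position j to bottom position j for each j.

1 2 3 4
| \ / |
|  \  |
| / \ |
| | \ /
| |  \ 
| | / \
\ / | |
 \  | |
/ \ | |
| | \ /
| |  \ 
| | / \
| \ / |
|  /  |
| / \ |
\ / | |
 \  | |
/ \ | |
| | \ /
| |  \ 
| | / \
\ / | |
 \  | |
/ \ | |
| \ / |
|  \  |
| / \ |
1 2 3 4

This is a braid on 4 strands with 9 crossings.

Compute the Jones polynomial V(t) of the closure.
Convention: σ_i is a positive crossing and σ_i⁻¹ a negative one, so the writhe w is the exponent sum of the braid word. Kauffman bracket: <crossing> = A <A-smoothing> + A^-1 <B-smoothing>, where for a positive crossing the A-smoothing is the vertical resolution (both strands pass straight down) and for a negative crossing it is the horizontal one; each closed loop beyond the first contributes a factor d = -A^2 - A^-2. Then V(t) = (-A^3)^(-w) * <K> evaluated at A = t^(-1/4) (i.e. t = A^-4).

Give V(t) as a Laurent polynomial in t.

t^-2 - 2*t^-3 + 5*t^-4 - 5*t^-5 + 6*t^-6 - 6*t^-7 + 4*t^-8 - 3*t^-9 + t^-10

Derivation:
Reading the diagram top to bottom ('/'-over between positions i,i+1 = s_i, '\'-over = s_i^-1): braid word = s2^-1 s3^-1 s1^-1 s3^-1 s2 s1^-1 s3^-1 s1^-1 s2^-1.
Braid: s2^-1 s3^-1 s1^-1 s3^-1 s2 s1^-1 s3^-1 s1^-1 s2^-1 on 4 strands, 9 crossings.
Writhe w = (#positive) - (#negative) = 1 - 8 = -7.
Computing the Kauffman bracket via state sum. There are 2^9 = 512 states.
Each crossing splits two ways (0=vertical, 1=horizontal). The state's weight is A^(#A-smoothings - #B-smoothings) * d^(loops - 1).
Tabulate the states by total A-exponent and number of loops L (A-exp: L × count):
  A^9: L=6 ×1
  A^7: L=5 ×9
  A^5: L=4 ×35, L=6 ×1
  A^3: L=3 ×74, L=5 ×10
  A^1: L=2 ×85, L=4 ×41
  A^-1: L=1 ×42, L=3 ×80, L=5 ×4
  A^-3: L=2 ×65, L=4 ×19
  A^-5: L=1 ×9, L=3 ×26, L=5 ×1
  A^-7: L=2 ×6, L=4 ×3
  A^-9: L=3 ×1
Each group contributes A^e * Σ count * d^(L-1):
Powers of d = -A^2 - A^-2: d^2 = A^4 + 2 + A^-4; d^3 = -A^6 - 3*A^2 - 3*A^-2 - A^-6; d^4 = A^8 + 4*A^4 + 6 + 4*A^-4 + A^-8; d^5 = -A^10 - 5*A^6 - 10*A^2 - 10*A^-2 - 5*A^-6 - A^-10.
  A^9 * (d^5) = -A^19 - 5*A^15 - 10*A^11 - 10*A^7 - 5*A^3 - A^-1
  A^7 * (9*d^4) = 9*A^15 + 36*A^11 + 54*A^7 + 36*A^3 + 9*A^-1
  A^5 * (35*d^3 + d^5) = -A^15 - 40*A^11 - 115*A^7 - 115*A^3 - 40*A^-1 - A^-5
  A^3 * (74*d^2 + 10*d^4) = 10*A^11 + 114*A^7 + 208*A^3 + 114*A^-1 + 10*A^-5
  A^1 * (85*d + 41*d^3) = -41*A^7 - 208*A^3 - 208*A^-1 - 41*A^-5
  A^-1 * (42 + 80*d^2 + 4*d^4) = 4*A^7 + 96*A^3 + 226*A^-1 + 96*A^-5 + 4*A^-9
  A^-3 * (65*d + 19*d^3) = -19*A^3 - 122*A^-1 - 122*A^-5 - 19*A^-9
  A^-5 * (9 + 26*d^2 + d^4) = A^3 + 30*A^-1 + 67*A^-5 + 30*A^-9 + A^-13
  A^-7 * (6*d + 3*d^3) = -3*A^-1 - 15*A^-5 - 15*A^-9 - 3*A^-13
  A^-9 * (d^2) = A^-5 + 2*A^-9 + A^-13
Summing the groups: <K> = -A^19 + 3*A^15 - 4*A^11 + 6*A^7 - 6*A^3 + 5*A^-1 - 5*A^-5 + 2*A^-9 - A^-13
Normalise by the writhe: (-A^3)^(-w) = (-A^3)^(7) = -A^21, so f(A) = -A^21 * <K> = A^40 - 3*A^36 + 4*A^32 - 6*A^28 + 6*A^24 - 5*A^20 + 5*A^16 - 2*A^12 + A^8.
Substitute A = t^(-1/4), i.e. A^e → t^(-e/4): V(t) = t^-2 - 2*t^-3 + 5*t^-4 - 5*t^-5 + 6*t^-6 - 6*t^-7 + 4*t^-8 - 3*t^-9 + t^-10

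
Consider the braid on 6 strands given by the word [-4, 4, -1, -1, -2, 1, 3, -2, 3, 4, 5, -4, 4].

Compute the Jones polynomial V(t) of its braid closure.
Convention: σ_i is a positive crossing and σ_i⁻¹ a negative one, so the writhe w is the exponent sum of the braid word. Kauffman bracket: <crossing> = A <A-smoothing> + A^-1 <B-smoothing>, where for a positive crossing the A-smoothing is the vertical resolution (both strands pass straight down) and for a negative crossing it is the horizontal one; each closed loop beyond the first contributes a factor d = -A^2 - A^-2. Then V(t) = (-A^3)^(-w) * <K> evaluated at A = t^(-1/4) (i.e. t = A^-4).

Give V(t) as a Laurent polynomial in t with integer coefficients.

t^2 - t + 2 - 2*t^-1 + t^-2 - t^-3 + t^-4

Derivation:
The presented braid s4^-1 s4 s1^-1 s1^-1 s2^-1 s1 s3 s2^-1 s3 s4 s5 s4^-1 s4 on 6 strands reduces by inverse Markov moves (closure unchanged at each step):
  Deconjugate: the word is γ·β·γ⁻¹ with γ = s4^-1 s4 (prefix) and γ⁻¹ = s4^-1 s4 (suffix); strip both.
  Destabilize: the word has the form β·s5 where s5 occurs only as the final letter (β ∈ B_5); drop it and the last strand → 5 strands.
  Destabilize: the word has the form β·s4 where s4 occurs only as the final letter (β ∈ B_4); drop it and the last strand → 4 strands.
Reduced to β = s1^-1 s1^-1 s2^-1 s1 s3 s2^-1 s3 on 4 strands, 7 crossings.
Compute on β:
Braid: s1^-1 s1^-1 s2^-1 s1 s3 s2^-1 s3 on 4 strands, 7 crossings.
Writhe w = (#positive) - (#negative) = 3 - 4 = -1.
State-sum expansion of <K>. There are 2^7 = 128 states.
Each crossing splits two ways (0=vertical, 1=horizontal). The state's weight is A^(#A-smoothings - #B-smoothings) * d^(loops - 1).
Tabulate the states by total A-exponent and number of loops L (A-exp: L × count):
  A^7: L=4 ×1
  A^5: L=3 ×7
  A^3: L=2 ×17, L=4 ×4
  A^1: L=1 ×14, L=3 ×20, L=5 ×1
  A^-1: L=2 ×27, L=4 ×8
  A^-3: L=1 ×5, L=3 ×15, L=5 ×1
  A^-5: L=2 ×4, L=4 ×3
  A^-7: L=3 ×1
Each group contributes A^e * Σ count * d^(L-1):
Powers of d = -A^2 - A^-2: d^2 = A^4 + 2 + A^-4; d^3 = -A^6 - 3*A^2 - 3*A^-2 - A^-6; d^4 = A^8 + 4*A^4 + 6 + 4*A^-4 + A^-8.
  A^7 * (d^3) = -A^13 - 3*A^9 - 3*A^5 - A
  A^5 * (7*d^2) = 7*A^9 + 14*A^5 + 7*A
  A^3 * (17*d + 4*d^3) = -4*A^9 - 29*A^5 - 29*A - 4*A^-3
  A^1 * (14 + 20*d^2 + d^4) = A^9 + 24*A^5 + 60*A + 24*A^-3 + A^-7
  A^-1 * (27*d + 8*d^3) = -8*A^5 - 51*A - 51*A^-3 - 8*A^-7
  A^-3 * (5 + 15*d^2 + d^4) = A^5 + 19*A + 41*A^-3 + 19*A^-7 + A^-11
  A^-5 * (4*d + 3*d^3) = -3*A - 13*A^-3 - 13*A^-7 - 3*A^-11
  A^-7 * (d^2) = A^-3 + 2*A^-7 + A^-11
Summing the groups: <K> = -A^13 + A^9 - A^5 + 2*A - 2*A^-3 + A^-7 - A^-11
Normalise by the writhe: (-A^3)^(-w) = (-A^3)^(1) = -A^3, so f(A) = -A^3 * <K> = A^16 - A^12 + A^8 - 2*A^4 + 2 - A^-4 + A^-8.
Substitute A = t^(-1/4), i.e. A^e → t^(-e/4): V(t) = t^2 - t + 2 - 2*t^-1 + t^-2 - t^-3 + t^-4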